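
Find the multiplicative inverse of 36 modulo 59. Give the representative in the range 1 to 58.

59 = 1·36 + 23
36 = 1·23 + 13
23 = 1·13 + 10
13 = 1·10 + 3
10 = 3·3 + 1
3 = 3·1 + 0
Back-substituting gives 36·41 ≡ 1 (mod 59).

41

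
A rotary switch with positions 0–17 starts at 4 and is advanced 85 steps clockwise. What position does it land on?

Dividing 85 by 18 gives quotient 4 and remainder 13.
(4 + 13) mod 18 = 17.

17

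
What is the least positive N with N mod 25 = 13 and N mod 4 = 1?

x ≡ 1 (mod 4) gives x ∈ {1, 5, 9, 13}.
The first of these with x mod 25 = 13 is 13.

13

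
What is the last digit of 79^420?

Powers of 9 mod 10 repeat with period 2: 9, 1.
420 mod 2 = 0, so the last digit matches 9^2 = 1.

1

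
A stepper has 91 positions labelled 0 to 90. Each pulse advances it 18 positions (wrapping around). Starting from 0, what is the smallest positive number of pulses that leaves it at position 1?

18·86 = 1548 = 17·91 + 1, so 18⁻¹ ≡ 86 (mod 91).

86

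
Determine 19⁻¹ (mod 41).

13

41 = 2·19 + 3
19 = 6·3 + 1
3 = 3·1 + 0
Back-substituting gives 19·13 ≡ 1 (mod 41).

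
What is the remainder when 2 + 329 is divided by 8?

329 − 41·8 = 1, so 329 ≡ 1 (mod 8).
(2 + 1) mod 8 = 3.

3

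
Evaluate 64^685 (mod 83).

Successive squares of 64 mod 83: 64^1≡64, 64^2≡29, 64^4≡11, 64^8≡38, 64^16≡33, 64^32≡10, 64^64≡17, 64^128≡40, 64^256≡23, 64^512≡31.
685 = 1 + 4 + 8 + 32 + 128 + 512, so 64^685 ≡ 64·11·38·10·40·31 ≡ 28 (mod 83).

28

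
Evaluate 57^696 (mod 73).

8

By repeated squaring mod 73: 57^1≡57, 57^2≡37, 57^4≡55, 57^8≡32, 57^16≡2, 57^32≡4, 57^64≡16, 57^128≡37, 57^256≡55, 57^512≡32.
Since 696 = 8 + 16 + 32 + 128 + 512 in binary, 57^696 ≡ 32·2·4·37·32 ≡ 8 (mod 73).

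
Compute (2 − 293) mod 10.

9

293 mod 10 = 3 (since 29·10 = 290).
(2 − 3) mod 10 = 9.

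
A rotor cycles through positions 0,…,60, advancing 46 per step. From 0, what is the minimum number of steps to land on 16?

The inverse of 46 mod 61 is 4 (since 46·4 = 184 ≡ 1).
Multiplying both sides by 4: x ≡ 4·16 = 64 ≡ 3 (mod 61).
Check: 46·3 = 138 = 2·61 + 16.

3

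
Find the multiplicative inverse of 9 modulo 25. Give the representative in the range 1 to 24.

9·14 = 126 = 5·25 + 1, so 9⁻¹ ≡ 14 (mod 25).

14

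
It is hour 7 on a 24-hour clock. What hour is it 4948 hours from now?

11

4948 = 206·24 + 4, so 4948 mod 24 = 4.
(7 + 4) mod 24 = 11.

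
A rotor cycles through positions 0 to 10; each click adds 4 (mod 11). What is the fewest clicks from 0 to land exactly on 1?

3

11 = 2·4 + 3
4 = 1·3 + 1
3 = 3·1 + 0
Back-substituting gives 4·3 ≡ 1 (mod 11).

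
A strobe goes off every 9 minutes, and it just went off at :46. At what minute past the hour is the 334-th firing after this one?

334·9 = 3006.
3006 mod 60 = 6 (since 50·60 = 3000).
(46 + 6) mod 60 = 52.

52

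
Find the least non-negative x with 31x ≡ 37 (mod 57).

The inverse of 31 mod 57 is 46 (since 31·46 = 1426 ≡ 1).
Multiplying both sides by 46: x ≡ 46·37 = 1702 ≡ 49 (mod 57).
Check: 31·49 = 1519 = 26·57 + 37.

49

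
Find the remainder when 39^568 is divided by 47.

Square-and-reduce mod 47: 39^1≡39, 39^2≡17, 39^4≡7, 39^8≡2, 39^16≡4, 39^32≡16, 39^64≡21, 39^128≡18, 39^256≡42, 39^512≡25.
568 = 8 + 16 + 32 + 512, so 39^568 ≡ 2·4·16·25 ≡ 4 (mod 47).

4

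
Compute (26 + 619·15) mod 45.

41

619·15 = 9285.
9285 mod 45 = 15 (since 206·45 = 9270).
(26 + 15) mod 45 = 41.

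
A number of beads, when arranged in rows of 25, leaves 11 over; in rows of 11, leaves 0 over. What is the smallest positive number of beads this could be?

x ≡ 0 (mod 11) gives x ∈ {0, 11}.
The first of these with x mod 25 = 11 is 11.

11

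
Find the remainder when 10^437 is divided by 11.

By repeated squaring mod 11: 10^1≡10, 10^2≡1, 10^4≡1, 10^8≡1, 10^16≡1, 10^32≡1, 10^64≡1, 10^128≡1, 10^256≡1.
Since 437 = 1 + 4 + 16 + 32 + 128 + 256 in binary, 10^437 ≡ 10·1·1·1·1·1 ≡ 10 (mod 11).

10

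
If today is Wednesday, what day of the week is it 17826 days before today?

Saturday

17826 = 2546·7 + 4, so 17826 mod 7 = 4.
Wednesday − 4 days → Saturday.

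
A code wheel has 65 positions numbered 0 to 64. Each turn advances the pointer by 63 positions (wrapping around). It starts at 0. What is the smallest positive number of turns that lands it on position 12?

59

The inverse of 63 mod 65 is 32 (since 63·32 = 2016 ≡ 1).
Multiplying both sides by 32: x ≡ 32·12 = 384 ≡ 59 (mod 65).
Check: 63·59 = 3717 = 57·65 + 12.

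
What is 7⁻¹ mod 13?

2

7·2 = 14 = 1·13 + 1, so 7⁻¹ ≡ 2 (mod 13).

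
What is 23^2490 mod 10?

Powers of 3 mod 10 repeat with period 4: 3, 9, 7, 1.
2490 leaves remainder 2 on division by 4, so 23^2490 ends in 9.

9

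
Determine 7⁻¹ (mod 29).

25

7·25 = 175 = 6·29 + 1, so 7⁻¹ ≡ 25 (mod 29).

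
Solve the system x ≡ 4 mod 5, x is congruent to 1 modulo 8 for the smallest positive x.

9

Since 8·2 ≡ 1 (mod 5), take x = 1 + 8·((4−1)·2 mod 5) = 1 + 8·1 = 9.
Check: 9 mod 5 = 4, 9 mod 8 = 1.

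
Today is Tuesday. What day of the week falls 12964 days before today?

12964 = 1852·7 + 0, so 12964 mod 7 = 0.
Tuesday − 0 days → Tuesday.

Tuesday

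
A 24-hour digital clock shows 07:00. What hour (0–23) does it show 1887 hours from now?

1887 = 78·24 + 15, so 1887 mod 24 = 15.
(7 + 15) mod 24 = 22.

22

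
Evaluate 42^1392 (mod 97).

Square-and-reduce mod 97: 42^1≡42, 42^2≡18, 42^4≡33, 42^8≡22, 42^16≡96, 42^32≡1, 42^64≡1, 42^128≡1, 42^256≡1, 42^512≡1, 42^1024≡1.
Since 1392 = 16 + 32 + 64 + 256 + 1024 in binary, 42^1392 ≡ 96·1·1·1·1 ≡ 96 (mod 97).

96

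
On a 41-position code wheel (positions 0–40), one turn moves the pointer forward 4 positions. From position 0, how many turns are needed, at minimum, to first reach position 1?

4·31 = 124 = 3·41 + 1, so 4⁻¹ ≡ 31 (mod 41).

31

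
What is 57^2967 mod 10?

3

Powers of 7 mod 10 repeat with period 4: 7, 9, 3, 1.
2967 mod 4 = 3, so the last digit matches 7^3 = 3.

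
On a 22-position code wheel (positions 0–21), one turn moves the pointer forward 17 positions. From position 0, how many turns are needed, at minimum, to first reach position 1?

17·13 = 221 = 10·22 + 1, so 17⁻¹ ≡ 13 (mod 22).

13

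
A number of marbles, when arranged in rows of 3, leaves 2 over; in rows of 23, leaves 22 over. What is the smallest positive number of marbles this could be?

68

x ≡ 2 (mod 3) gives x ∈ {2, 5, 8, 11, 14, 17, 20, 23, …}.
The first of these with x mod 23 = 22 is 68.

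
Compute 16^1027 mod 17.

16

By repeated squaring mod 17: 16^1≡16, 16^2≡1, 16^4≡1, 16^8≡1, 16^16≡1, 16^32≡1, 16^64≡1, 16^128≡1, 16^256≡1, 16^512≡1, 16^1024≡1.
1027 = 1 + 2 + 1024, so 16^1027 ≡ 16·1·1 ≡ 16 (mod 17).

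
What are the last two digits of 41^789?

Successive squares of 41 mod 100: 41^1≡41, 41^2≡81, 41^4≡61, 41^8≡21, 41^16≡41, 41^32≡81, 41^64≡61, 41^128≡21, 41^256≡41, 41^512≡81.
789 = 1 + 4 + 16 + 256 + 512, so 41^789 ≡ 41·61·41·41·81 ≡ 61 (mod 100).

61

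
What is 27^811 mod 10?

3

Last digits of 7^n: 7, 9, 3, 1 (period 4).
811 leaves remainder 3 on division by 4, so 27^811 ends in 3.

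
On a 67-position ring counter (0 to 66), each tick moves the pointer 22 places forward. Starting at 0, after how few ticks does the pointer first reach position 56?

33

22⁻¹ ≡ 64 (mod 67) because 22·64 = 1408 = 21·67 + 1.
So x ≡ 64·56 = 3584 ≡ 33 (mod 67).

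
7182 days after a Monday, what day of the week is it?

7182 = 1026·7 + 0, so 7182 mod 7 = 0.
Monday + 0 days → Monday.

Monday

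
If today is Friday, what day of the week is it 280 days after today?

Friday

280 = 40·7 + 0, so 280 mod 7 = 0.
Friday + 0 days → Friday.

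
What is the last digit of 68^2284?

Last digits of 8^n: 8, 4, 2, 6 (period 4).
2284 mod 4 = 0, so the last digit matches 8^4 = 6.

6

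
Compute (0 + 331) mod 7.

331 − 47·7 = 2, so 331 ≡ 2 (mod 7).
(0 + 2) mod 7 = 2.

2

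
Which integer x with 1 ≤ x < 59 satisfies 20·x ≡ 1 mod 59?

20·3 = 60 = 1·59 + 1, so 20⁻¹ ≡ 3 (mod 59).

3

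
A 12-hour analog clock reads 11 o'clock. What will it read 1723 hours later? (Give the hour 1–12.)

Dividing 1723 by 12 gives quotient 143 and remainder 7.
11 + 7 → 6 on a 12-hour dial.

6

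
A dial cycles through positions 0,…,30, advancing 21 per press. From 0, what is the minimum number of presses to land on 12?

21⁻¹ ≡ 3 (mod 31) because 21·3 = 63 = 2·31 + 1.
So x ≡ 3·12 = 36 ≡ 5 (mod 31).

5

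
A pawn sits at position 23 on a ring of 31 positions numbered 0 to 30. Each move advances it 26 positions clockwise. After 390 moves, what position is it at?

26

390·26 = 10140.
10140 = 327·31 + 3, so 10140 mod 31 = 3.
(23 + 3) mod 31 = 26.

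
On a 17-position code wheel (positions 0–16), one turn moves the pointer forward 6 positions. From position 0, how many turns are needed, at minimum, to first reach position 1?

17 = 2·6 + 5
6 = 1·5 + 1
5 = 5·1 + 0
Back-substituting gives 6·3 ≡ 1 (mod 17).

3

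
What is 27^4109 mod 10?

7

The units digit of 27^n cycles with period 4: 7, 9, 3, 1, …
4109 leaves remainder 1 on division by 4, so 27^4109 ends in 7.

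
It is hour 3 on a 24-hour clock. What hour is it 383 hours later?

2

383 mod 24 = 23 (since 15·24 = 360).
(3 + 23) mod 24 = 2.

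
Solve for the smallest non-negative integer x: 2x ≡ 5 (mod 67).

36

2⁻¹ ≡ 34 (mod 67) because 2·34 = 68 = 1·67 + 1.
So x ≡ 34·5 = 170 ≡ 36 (mod 67).
Check: 2·36 = 72 = 1·67 + 5.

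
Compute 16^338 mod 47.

25

Square-and-reduce mod 47: 16^1≡16, 16^2≡21, 16^4≡18, 16^8≡42, 16^16≡25, 16^32≡14, 16^64≡8, 16^128≡17, 16^256≡7.
Since 338 = 2 + 16 + 64 + 256 in binary, 16^338 ≡ 21·25·8·7 ≡ 25 (mod 47).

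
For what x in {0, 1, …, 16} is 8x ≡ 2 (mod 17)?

The inverse of 8 mod 17 is 15 (since 8·15 = 120 ≡ 1).
So x ≡ 15·2 = 30 ≡ 13 (mod 17).

13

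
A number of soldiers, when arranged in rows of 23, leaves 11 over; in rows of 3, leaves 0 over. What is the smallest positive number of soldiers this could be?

Since 3·8 ≡ 1 (mod 23), take x = 0 + 3·((11−0)·8 mod 23) = 0 + 3·19 = 57.
Check: 57 mod 23 = 11, 57 mod 3 = 0.

57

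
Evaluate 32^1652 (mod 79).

By repeated squaring mod 79: 32^1≡32, 32^2≡76, 32^4≡9, 32^8≡2, 32^16≡4, 32^32≡16, 32^64≡19, 32^128≡45, 32^256≡50, 32^512≡51, 32^1024≡73.
1652 = 4 + 16 + 32 + 64 + 512 + 1024, so 32^1652 ≡ 9·4·16·19·51·73 ≡ 25 (mod 79).

25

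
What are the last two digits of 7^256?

01

Successive squares of 7 mod 100: 7^1≡7, 7^2≡49, 7^4≡1, 7^8≡1, 7^16≡1, 7^32≡1, 7^64≡1, 7^128≡1, 7^256≡1.
256 = 256, so 7^256 ≡ 1 ≡ 1 (mod 100).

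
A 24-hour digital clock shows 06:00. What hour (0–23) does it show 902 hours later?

Dividing 902 by 24 gives quotient 37 and remainder 14.
(6 + 14) mod 24 = 20.

20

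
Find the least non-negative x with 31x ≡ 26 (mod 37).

31⁻¹ ≡ 6 (mod 37) because 31·6 = 186 = 5·37 + 1.
Multiplying both sides by 6: x ≡ 6·26 = 156 ≡ 8 (mod 37).

8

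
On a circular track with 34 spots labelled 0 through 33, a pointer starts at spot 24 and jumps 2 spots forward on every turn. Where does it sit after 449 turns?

4

449·2 = 898.
898 = 26·34 + 14, so 898 mod 34 = 14.
(24 + 14) mod 34 = 4.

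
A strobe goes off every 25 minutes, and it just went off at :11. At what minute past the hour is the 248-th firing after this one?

31

248·25 = 6200.
6200 = 103·60 + 20, so 6200 mod 60 = 20.
(11 + 20) mod 60 = 31.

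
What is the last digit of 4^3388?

Last digits of 4^n: 4, 6 (period 2).
3388 leaves remainder 0 on division by 2, so 4^3388 ends in 6.

6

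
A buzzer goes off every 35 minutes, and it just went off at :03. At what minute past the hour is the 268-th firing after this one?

268·35 = 9380.
9380 = 156·60 + 20, so 9380 mod 60 = 20.
(3 + 20) mod 60 = 23.

23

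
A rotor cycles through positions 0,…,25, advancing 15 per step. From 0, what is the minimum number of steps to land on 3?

21

The inverse of 15 mod 26 is 7 (since 15·7 = 105 ≡ 1).
So x ≡ 7·3 = 21 ≡ 21 (mod 26).
Check: 15·21 = 315 = 12·26 + 3.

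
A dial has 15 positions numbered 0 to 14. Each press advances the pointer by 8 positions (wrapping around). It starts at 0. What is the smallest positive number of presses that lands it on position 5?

The inverse of 8 mod 15 is 2 (since 8·2 = 16 ≡ 1).
Multiplying both sides by 2: x ≡ 2·5 = 10 ≡ 10 (mod 15).

10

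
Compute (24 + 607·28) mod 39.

16

607·28 = 16996.
Dividing 16996 by 39 gives quotient 435 and remainder 31.
(24 + 31) mod 39 = 16.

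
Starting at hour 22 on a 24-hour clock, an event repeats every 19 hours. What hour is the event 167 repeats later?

3

167·19 = 3173.
3173 = 132·24 + 5, so 3173 mod 24 = 5.
(22 + 5) mod 24 = 3.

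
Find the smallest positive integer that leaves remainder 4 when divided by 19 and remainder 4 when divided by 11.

4

x ≡ 4 (mod 11) gives x ∈ {4}.
The first of these with x mod 19 = 4 is 4.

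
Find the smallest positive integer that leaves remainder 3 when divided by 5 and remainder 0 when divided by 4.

8

Since 4·4 ≡ 1 (mod 5), take x = 0 + 4·((3−0)·4 mod 5) = 0 + 4·2 = 8.
Check: 8 mod 5 = 3, 8 mod 4 = 0.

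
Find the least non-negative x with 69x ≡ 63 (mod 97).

22

69⁻¹ ≡ 45 (mod 97) because 69·45 = 3105 = 32·97 + 1.
Multiplying both sides by 45: x ≡ 45·63 = 2835 ≡ 22 (mod 97).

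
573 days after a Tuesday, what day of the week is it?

573 mod 7 = 6 (since 81·7 = 567).
Tuesday + 6 days → Monday.

Monday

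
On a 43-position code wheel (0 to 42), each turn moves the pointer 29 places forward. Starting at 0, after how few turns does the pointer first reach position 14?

29⁻¹ ≡ 3 (mod 43) because 29·3 = 87 = 2·43 + 1.
So x ≡ 3·14 = 42 ≡ 42 (mod 43).

42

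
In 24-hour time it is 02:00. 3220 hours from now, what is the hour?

6

Dividing 3220 by 24 gives quotient 134 and remainder 4.
(2 + 4) mod 24 = 6.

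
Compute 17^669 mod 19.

Successive squares of 17 mod 19: 17^1≡17, 17^2≡4, 17^4≡16, 17^8≡9, 17^16≡5, 17^32≡6, 17^64≡17, 17^128≡4, 17^256≡16, 17^512≡9.
669 = 1 + 4 + 8 + 16 + 128 + 512, so 17^669 ≡ 17·16·9·5·4·9 ≡ 11 (mod 19).

11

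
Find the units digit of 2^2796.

6

Powers of 2 mod 10 repeat with period 4: 2, 4, 8, 6.
2796 mod 4 = 0, so the last digit matches 2^4 = 6.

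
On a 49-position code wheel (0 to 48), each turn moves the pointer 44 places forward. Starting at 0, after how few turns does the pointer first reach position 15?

44⁻¹ ≡ 39 (mod 49) because 44·39 = 1716 = 35·49 + 1.
Multiplying both sides by 39: x ≡ 39·15 = 585 ≡ 46 (mod 49).
Check: 44·46 = 2024 = 41·49 + 15.

46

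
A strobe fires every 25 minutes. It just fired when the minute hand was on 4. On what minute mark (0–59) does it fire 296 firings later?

24

296·25 = 7400.
7400 = 123·60 + 20, so 7400 mod 60 = 20.
(4 + 20) mod 60 = 24.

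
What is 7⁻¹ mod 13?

2

7·2 = 14 = 1·13 + 1, so 7⁻¹ ≡ 2 (mod 13).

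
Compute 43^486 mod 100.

Successive squares of 43 mod 100: 43^1≡43, 43^2≡49, 43^4≡1, 43^8≡1, 43^16≡1, 43^32≡1, 43^64≡1, 43^128≡1, 43^256≡1.
Since 486 = 2 + 4 + 32 + 64 + 128 + 256 in binary, 43^486 ≡ 49·1·1·1·1·1 ≡ 49 (mod 100).

49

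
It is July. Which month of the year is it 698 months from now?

September

Dividing 698 by 12 gives quotient 58 and remainder 2.
July + 2 months → September.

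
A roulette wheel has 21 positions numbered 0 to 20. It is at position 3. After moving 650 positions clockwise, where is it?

2

650 mod 21 = 20 (since 30·21 = 630).
(3 + 20) mod 21 = 2.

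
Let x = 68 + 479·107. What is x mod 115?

31

479·107 = 51253.
51253 − 445·115 = 78, so 51253 ≡ 78 (mod 115).
(68 + 78) mod 115 = 31.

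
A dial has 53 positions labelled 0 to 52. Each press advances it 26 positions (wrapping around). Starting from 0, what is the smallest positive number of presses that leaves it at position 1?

53 = 2·26 + 1
26 = 26·1 + 0
Back-substituting gives 26·51 ≡ 1 (mod 53).

51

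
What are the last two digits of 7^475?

Successive squares of 7 mod 100: 7^1≡7, 7^2≡49, 7^4≡1, 7^8≡1, 7^16≡1, 7^32≡1, 7^64≡1, 7^128≡1, 7^256≡1.
475 = 1 + 2 + 8 + 16 + 64 + 128 + 256, so 7^475 ≡ 7·49·1·1·1·1·1 ≡ 43 (mod 100).

43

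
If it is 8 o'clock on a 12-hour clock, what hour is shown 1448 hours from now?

4

Dividing 1448 by 12 gives quotient 120 and remainder 8.
8 + 8 → 4 on a 12-hour dial.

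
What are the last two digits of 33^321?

33

By repeated squaring mod 100: 33^1≡33, 33^2≡89, 33^4≡21, 33^8≡41, 33^16≡81, 33^32≡61, 33^64≡21, 33^128≡41, 33^256≡81.
321 = 1 + 64 + 256, so 33^321 ≡ 33·21·81 ≡ 33 (mod 100).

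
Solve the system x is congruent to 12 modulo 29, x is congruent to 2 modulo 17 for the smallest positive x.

x ≡ 2 (mod 17) gives x ∈ {2, 19, 36, 53, 70}.
The first of these with x mod 29 = 12 is 70.

70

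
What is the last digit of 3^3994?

The units digit of 3^n cycles with period 4: 3, 9, 7, 1, …
3994 leaves remainder 2 on division by 4, so 3^3994 ends in 9.

9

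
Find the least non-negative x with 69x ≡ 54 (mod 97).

5

69⁻¹ ≡ 45 (mod 97) because 69·45 = 3105 = 32·97 + 1.
So x ≡ 45·54 = 2430 ≡ 5 (mod 97).
Check: 69·5 = 345 = 3·97 + 54.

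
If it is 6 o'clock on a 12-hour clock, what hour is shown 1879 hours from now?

1879 − 156·12 = 7, so 1879 ≡ 7 (mod 12).
6 + 7 → 1 on a 12-hour dial.

1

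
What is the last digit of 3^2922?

9

The units digit of 3^n cycles with period 4: 3, 9, 7, 1, …
2922 mod 4 = 2, so the last digit matches 3^2 = 9.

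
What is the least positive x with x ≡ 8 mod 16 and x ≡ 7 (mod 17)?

x ≡ 8 (mod 16) gives x ∈ {8, 24}.
The first of these with x mod 17 = 7 is 24.

24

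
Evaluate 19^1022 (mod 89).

79

By repeated squaring mod 89: 19^1≡19, 19^2≡5, 19^4≡25, 19^8≡2, 19^16≡4, 19^32≡16, 19^64≡78, 19^128≡32, 19^256≡45, 19^512≡67.
Since 1022 = 2 + 4 + 8 + 16 + 32 + 64 + 128 + 256 + 512 in binary, 19^1022 ≡ 5·25·2·4·16·78·32·45·67 ≡ 79 (mod 89).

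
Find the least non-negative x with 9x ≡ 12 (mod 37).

26

9⁻¹ ≡ 33 (mod 37) because 9·33 = 297 = 8·37 + 1.
So x ≡ 33·12 = 396 ≡ 26 (mod 37).
Check: 9·26 = 234 = 6·37 + 12.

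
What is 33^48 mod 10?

1

Powers of 3 mod 10 repeat with period 4: 3, 9, 7, 1.
48 leaves remainder 0 on division by 4, so 33^48 ends in 1.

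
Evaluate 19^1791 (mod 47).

Square-and-reduce mod 47: 19^1≡19, 19^2≡32, 19^4≡37, 19^8≡6, 19^16≡36, 19^32≡27, 19^64≡24, 19^128≡12, 19^256≡3, 19^512≡9, 19^1024≡34.
Since 1791 = 1 + 2 + 4 + 8 + 16 + 32 + 64 + 128 + 512 + 1024 in binary, 19^1791 ≡ 19·32·37·6·36·27·24·12·9·34 ≡ 31 (mod 47).

31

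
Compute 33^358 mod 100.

By repeated squaring mod 100: 33^1≡33, 33^2≡89, 33^4≡21, 33^8≡41, 33^16≡81, 33^32≡61, 33^64≡21, 33^128≡41, 33^256≡81.
Since 358 = 2 + 4 + 32 + 64 + 256 in binary, 33^358 ≡ 89·21·61·21·81 ≡ 9 (mod 100).

9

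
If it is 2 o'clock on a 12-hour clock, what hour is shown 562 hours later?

12

562 mod 12 = 10 (since 46·12 = 552).
2 + 10 → 12 on a 12-hour dial.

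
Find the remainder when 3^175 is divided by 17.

By repeated squaring mod 17: 3^1≡3, 3^2≡9, 3^4≡13, 3^8≡16, 3^16≡1, 3^32≡1, 3^64≡1, 3^128≡1.
Since 175 = 1 + 2 + 4 + 8 + 32 + 128 in binary, 3^175 ≡ 3·9·13·16·1·1 ≡ 6 (mod 17).

6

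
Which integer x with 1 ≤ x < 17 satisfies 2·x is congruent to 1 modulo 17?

9

2·9 = 18 = 1·17 + 1, so 2⁻¹ ≡ 9 (mod 17).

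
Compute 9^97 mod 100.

69

Square-and-reduce mod 100: 9^1≡9, 9^2≡81, 9^4≡61, 9^8≡21, 9^16≡41, 9^32≡81, 9^64≡61.
97 = 1 + 32 + 64, so 9^97 ≡ 9·81·61 ≡ 69 (mod 100).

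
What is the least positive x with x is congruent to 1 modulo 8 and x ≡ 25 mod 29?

Since 29·5 ≡ 1 (mod 8), take x = 25 + 29·((1−25)·5 mod 8) = 25 + 29·0 = 25.
Check: 25 mod 8 = 1, 25 mod 29 = 25.

25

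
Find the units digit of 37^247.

The units digit of 37^n cycles with period 4: 7, 9, 3, 1, …
247 mod 4 = 3, so the last digit matches 7^3 = 3.

3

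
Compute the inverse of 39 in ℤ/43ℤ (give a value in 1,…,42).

39·32 = 1248 = 29·43 + 1, so 39⁻¹ ≡ 32 (mod 43).

32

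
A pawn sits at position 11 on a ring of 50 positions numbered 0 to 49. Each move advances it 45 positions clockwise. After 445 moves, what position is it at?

36

445·45 = 20025.
20025 = 400·50 + 25, so 20025 mod 50 = 25.
(11 + 25) mod 50 = 36.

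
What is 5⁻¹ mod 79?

79 = 15·5 + 4
5 = 1·4 + 1
4 = 4·1 + 0
Back-substituting gives 5·16 ≡ 1 (mod 79).

16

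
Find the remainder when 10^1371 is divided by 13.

By repeated squaring mod 13: 10^1≡10, 10^2≡9, 10^4≡3, 10^8≡9, 10^16≡3, 10^32≡9, 10^64≡3, 10^128≡9, 10^256≡3, 10^512≡9, 10^1024≡3.
1371 = 1 + 2 + 8 + 16 + 64 + 256 + 1024, so 10^1371 ≡ 10·9·9·3·3·3·3 ≡ 12 (mod 13).

12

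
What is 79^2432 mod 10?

Powers of 9 mod 10 repeat with period 2: 9, 1.
2432 leaves remainder 0 on division by 2, so 79^2432 ends in 1.

1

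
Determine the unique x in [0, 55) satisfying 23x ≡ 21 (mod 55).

32

23⁻¹ ≡ 12 (mod 55) because 23·12 = 276 = 5·55 + 1.
Multiplying both sides by 12: x ≡ 12·21 = 252 ≡ 32 (mod 55).
Check: 23·32 = 736 = 13·55 + 21.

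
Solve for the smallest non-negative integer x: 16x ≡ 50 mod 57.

16⁻¹ ≡ 25 (mod 57) because 16·25 = 400 = 7·57 + 1.
So x ≡ 25·50 = 1250 ≡ 53 (mod 57).
Check: 16·53 = 848 = 14·57 + 50.

53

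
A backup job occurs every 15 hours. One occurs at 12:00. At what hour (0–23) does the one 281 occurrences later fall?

3

281·15 = 4215.
Dividing 4215 by 24 gives quotient 175 and remainder 15.
(12 + 15) mod 24 = 3.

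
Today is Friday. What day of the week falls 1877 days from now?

1877 = 268·7 + 1, so 1877 mod 7 = 1.
Friday + 1 day → Saturday.

Saturday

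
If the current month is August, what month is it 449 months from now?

January

449 mod 12 = 5 (since 37·12 = 444).
August + 5 months → January.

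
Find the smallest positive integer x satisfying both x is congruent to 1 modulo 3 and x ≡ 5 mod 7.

19

Since 7·1 ≡ 1 (mod 3), take x = 5 + 7·((1−5)·1 mod 3) = 5 + 7·2 = 19.
Check: 19 mod 3 = 1, 19 mod 7 = 5.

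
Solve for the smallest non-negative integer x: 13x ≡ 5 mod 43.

13⁻¹ ≡ 10 (mod 43) because 13·10 = 130 = 3·43 + 1.
Multiplying both sides by 10: x ≡ 10·5 = 50 ≡ 7 (mod 43).

7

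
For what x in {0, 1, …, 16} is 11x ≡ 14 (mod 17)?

9

11⁻¹ ≡ 14 (mod 17) because 11·14 = 154 = 9·17 + 1.
Multiplying both sides by 14: x ≡ 14·14 = 196 ≡ 9 (mod 17).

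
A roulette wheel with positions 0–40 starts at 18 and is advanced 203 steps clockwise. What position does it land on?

Dividing 203 by 41 gives quotient 4 and remainder 39.
(18 + 39) mod 41 = 16.

16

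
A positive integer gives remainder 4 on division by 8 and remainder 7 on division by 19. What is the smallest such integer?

140

x ≡ 4 (mod 8) gives x ∈ {4, 12, 20, 28, 36, 44, 52, 60, …}.
The first of these with x mod 19 = 7 is 140.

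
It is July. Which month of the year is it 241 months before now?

241 = 20·12 + 1, so 241 mod 12 = 1.
July − 1 month → June.

June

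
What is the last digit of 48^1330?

4

Powers of 8 mod 10 repeat with period 4: 8, 4, 2, 6.
1330 leaves remainder 2 on division by 4, so 48^1330 ends in 4.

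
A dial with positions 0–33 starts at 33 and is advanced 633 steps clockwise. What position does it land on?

Dividing 633 by 34 gives quotient 18 and remainder 21.
(33 + 21) mod 34 = 20.

20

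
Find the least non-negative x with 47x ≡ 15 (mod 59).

47⁻¹ ≡ 54 (mod 59) because 47·54 = 2538 = 43·59 + 1.
So x ≡ 54·15 = 810 ≡ 43 (mod 59).
Check: 47·43 = 2021 = 34·59 + 15.

43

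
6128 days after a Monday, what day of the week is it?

6128 = 875·7 + 3, so 6128 mod 7 = 3.
Monday + 3 days → Thursday.

Thursday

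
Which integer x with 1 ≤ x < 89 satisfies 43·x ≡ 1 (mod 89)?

29

89 = 2·43 + 3
43 = 14·3 + 1
3 = 3·1 + 0
Back-substituting gives 43·29 ≡ 1 (mod 89).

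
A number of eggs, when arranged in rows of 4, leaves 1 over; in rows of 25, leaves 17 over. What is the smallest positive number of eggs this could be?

Since 25·1 ≡ 1 (mod 4), take x = 17 + 25·((1−17)·1 mod 4) = 17 + 25·0 = 17.
Check: 17 mod 4 = 1, 17 mod 25 = 17.

17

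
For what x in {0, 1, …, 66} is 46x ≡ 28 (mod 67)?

21

The inverse of 46 mod 67 is 51 (since 46·51 = 2346 ≡ 1).
Multiplying both sides by 51: x ≡ 51·28 = 1428 ≡ 21 (mod 67).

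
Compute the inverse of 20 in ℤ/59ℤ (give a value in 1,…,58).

59 = 2·20 + 19
20 = 1·19 + 1
19 = 19·1 + 0
Back-substituting gives 20·3 ≡ 1 (mod 59).

3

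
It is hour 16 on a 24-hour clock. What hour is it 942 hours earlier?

10

942 mod 24 = 6 (since 39·24 = 936).
(16 − 6) mod 24 = 10.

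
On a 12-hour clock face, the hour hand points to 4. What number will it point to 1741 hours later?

5

1741 = 145·12 + 1, so 1741 mod 12 = 1.
4 + 1 → 5 on a 12-hour dial.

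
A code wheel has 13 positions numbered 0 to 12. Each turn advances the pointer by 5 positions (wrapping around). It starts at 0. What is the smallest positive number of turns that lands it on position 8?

5⁻¹ ≡ 8 (mod 13) because 5·8 = 40 = 3·13 + 1.
Multiplying both sides by 8: x ≡ 8·8 = 64 ≡ 12 (mod 13).

12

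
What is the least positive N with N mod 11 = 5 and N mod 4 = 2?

Since 4·3 ≡ 1 (mod 11), take x = 2 + 4·((5−2)·3 mod 11) = 2 + 4·9 = 38.
Check: 38 mod 11 = 5, 38 mod 4 = 2.

38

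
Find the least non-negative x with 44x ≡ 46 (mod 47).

The inverse of 44 mod 47 is 31 (since 44·31 = 1364 ≡ 1).
Multiplying both sides by 31: x ≡ 31·46 = 1426 ≡ 16 (mod 47).
Check: 44·16 = 704 = 14·47 + 46.

16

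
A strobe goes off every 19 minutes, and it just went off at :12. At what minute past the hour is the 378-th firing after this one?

54

378·19 = 7182.
7182 mod 60 = 42 (since 119·60 = 7140).
(12 + 42) mod 60 = 54.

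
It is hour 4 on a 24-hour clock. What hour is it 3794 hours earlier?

2

3794 − 158·24 = 2, so 3794 ≡ 2 (mod 24).
(4 − 2) mod 24 = 2.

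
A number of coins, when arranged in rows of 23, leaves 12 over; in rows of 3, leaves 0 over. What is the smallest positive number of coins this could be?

12

Since 3·8 ≡ 1 (mod 23), take x = 0 + 3·((12−0)·8 mod 23) = 0 + 3·4 = 12.
Check: 12 mod 23 = 12, 12 mod 3 = 0.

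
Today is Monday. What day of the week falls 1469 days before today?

Tuesday

1469 = 209·7 + 6, so 1469 mod 7 = 6.
Monday − 6 days → Tuesday.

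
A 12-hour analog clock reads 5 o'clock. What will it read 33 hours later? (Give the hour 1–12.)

Dividing 33 by 12 gives quotient 2 and remainder 9.
5 + 9 → 2 on a 12-hour dial.

2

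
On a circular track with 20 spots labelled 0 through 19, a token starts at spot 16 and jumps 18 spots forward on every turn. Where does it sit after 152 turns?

12

152·18 = 2736.
2736 mod 20 = 16 (since 136·20 = 2720).
(16 + 16) mod 20 = 12.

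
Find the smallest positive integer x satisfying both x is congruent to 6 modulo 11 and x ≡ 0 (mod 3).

6

Since 3·4 ≡ 1 (mod 11), take x = 0 + 3·((6−0)·4 mod 11) = 0 + 3·2 = 6.
Check: 6 mod 11 = 6, 6 mod 3 = 0.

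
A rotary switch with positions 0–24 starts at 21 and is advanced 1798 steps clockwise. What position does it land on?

19

1798 − 71·25 = 23, so 1798 ≡ 23 (mod 25).
(21 + 23) mod 25 = 19.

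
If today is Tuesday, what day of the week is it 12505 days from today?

Friday

Dividing 12505 by 7 gives quotient 1786 and remainder 3.
Tuesday + 3 days → Friday.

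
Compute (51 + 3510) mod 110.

3510 − 31·110 = 100, so 3510 ≡ 100 (mod 110).
(51 + 100) mod 110 = 41.

41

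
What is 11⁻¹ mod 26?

11·19 = 209 = 8·26 + 1, so 11⁻¹ ≡ 19 (mod 26).

19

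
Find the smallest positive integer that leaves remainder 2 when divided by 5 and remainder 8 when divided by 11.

Since 11·1 ≡ 1 (mod 5), take x = 8 + 11·((2−8)·1 mod 5) = 8 + 11·4 = 52.
Check: 52 mod 5 = 2, 52 mod 11 = 8.

52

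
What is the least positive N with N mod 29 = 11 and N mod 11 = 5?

214

Since 11·8 ≡ 1 (mod 29), take x = 5 + 11·((11−5)·8 mod 29) = 5 + 11·19 = 214.
Check: 214 mod 29 = 11, 214 mod 11 = 5.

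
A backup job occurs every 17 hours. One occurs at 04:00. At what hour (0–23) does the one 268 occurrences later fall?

268·17 = 4556.
4556 − 189·24 = 20, so 4556 ≡ 20 (mod 24).
(4 + 20) mod 24 = 0.

0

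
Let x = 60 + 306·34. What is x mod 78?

12

306·34 = 10404.
10404 = 133·78 + 30, so 10404 mod 78 = 30.
(60 + 30) mod 78 = 12.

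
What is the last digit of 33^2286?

Last digits of 3^n: 3, 9, 7, 1 (period 4).
2286 leaves remainder 2 on division by 4, so 33^2286 ends in 9.

9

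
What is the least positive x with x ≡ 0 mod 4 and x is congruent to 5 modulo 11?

16

Since 11·3 ≡ 1 (mod 4), take x = 5 + 11·((0−5)·3 mod 4) = 5 + 11·1 = 16.
Check: 16 mod 4 = 0, 16 mod 11 = 5.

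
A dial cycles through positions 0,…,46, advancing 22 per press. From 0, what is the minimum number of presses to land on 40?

The inverse of 22 mod 47 is 15 (since 22·15 = 330 ≡ 1).
Multiplying both sides by 15: x ≡ 15·40 = 600 ≡ 36 (mod 47).
Check: 22·36 = 792 = 16·47 + 40.

36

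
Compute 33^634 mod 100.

By repeated squaring mod 100: 33^1≡33, 33^2≡89, 33^4≡21, 33^8≡41, 33^16≡81, 33^32≡61, 33^64≡21, 33^128≡41, 33^256≡81, 33^512≡61.
634 = 2 + 8 + 16 + 32 + 64 + 512, so 33^634 ≡ 89·41·81·61·21·61 ≡ 29 (mod 100).

29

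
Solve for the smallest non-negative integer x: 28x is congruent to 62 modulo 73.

The inverse of 28 mod 73 is 60 (since 28·60 = 1680 ≡ 1).
So x ≡ 60·62 = 3720 ≡ 70 (mod 73).

70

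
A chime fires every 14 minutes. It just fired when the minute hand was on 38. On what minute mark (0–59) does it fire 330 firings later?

330·14 = 4620.
4620 mod 60 = 0 (since 77·60 = 4620).
(38 + 0) mod 60 = 38.

38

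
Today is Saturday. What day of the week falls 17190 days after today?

Thursday

Dividing 17190 by 7 gives quotient 2455 and remainder 5.
Saturday + 5 days → Thursday.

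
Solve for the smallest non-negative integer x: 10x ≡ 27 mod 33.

10⁻¹ ≡ 10 (mod 33) because 10·10 = 100 = 3·33 + 1.
So x ≡ 10·27 = 270 ≡ 6 (mod 33).
Check: 10·6 = 60 = 1·33 + 27.

6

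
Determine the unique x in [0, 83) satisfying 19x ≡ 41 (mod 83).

The inverse of 19 mod 83 is 35 (since 19·35 = 665 ≡ 1).
Multiplying both sides by 35: x ≡ 35·41 = 1435 ≡ 24 (mod 83).

24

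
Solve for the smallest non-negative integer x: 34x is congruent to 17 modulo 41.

21

The inverse of 34 mod 41 is 35 (since 34·35 = 1190 ≡ 1).
Multiplying both sides by 35: x ≡ 35·17 = 595 ≡ 21 (mod 41).
Check: 34·21 = 714 = 17·41 + 17.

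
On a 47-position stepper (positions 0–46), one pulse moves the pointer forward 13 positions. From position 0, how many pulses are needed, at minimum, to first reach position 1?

29

47 = 3·13 + 8
13 = 1·8 + 5
8 = 1·5 + 3
5 = 1·3 + 2
3 = 1·2 + 1
2 = 2·1 + 0
Back-substituting gives 13·29 ≡ 1 (mod 47).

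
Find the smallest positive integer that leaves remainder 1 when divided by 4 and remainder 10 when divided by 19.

x ≡ 1 (mod 4) gives x ∈ {1, 5, 9, 13, 17, 21, 25, 29}.
The first of these with x mod 19 = 10 is 29.

29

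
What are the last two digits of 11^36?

61

Successive squares of 11 mod 100: 11^1≡11, 11^2≡21, 11^4≡41, 11^8≡81, 11^16≡61, 11^32≡21.
Since 36 = 4 + 32 in binary, 11^36 ≡ 41·21 ≡ 61 (mod 100).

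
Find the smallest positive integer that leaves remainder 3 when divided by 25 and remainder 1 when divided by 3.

Since 3·17 ≡ 1 (mod 25), take x = 1 + 3·((3−1)·17 mod 25) = 1 + 3·9 = 28.
Check: 28 mod 25 = 3, 28 mod 3 = 1.

28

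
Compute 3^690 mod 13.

1

Square-and-reduce mod 13: 3^1≡3, 3^2≡9, 3^4≡3, 3^8≡9, 3^16≡3, 3^32≡9, 3^64≡3, 3^128≡9, 3^256≡3, 3^512≡9.
690 = 2 + 16 + 32 + 128 + 512, so 3^690 ≡ 9·3·9·9·9 ≡ 1 (mod 13).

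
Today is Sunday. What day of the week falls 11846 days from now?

11846 − 1692·7 = 2, so 11846 ≡ 2 (mod 7).
Sunday + 2 days → Tuesday.

Tuesday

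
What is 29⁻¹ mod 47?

13

29·13 = 377 = 8·47 + 1, so 29⁻¹ ≡ 13 (mod 47).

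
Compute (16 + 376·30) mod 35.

26

376·30 = 11280.
11280 mod 35 = 10 (since 322·35 = 11270).
(16 + 10) mod 35 = 26.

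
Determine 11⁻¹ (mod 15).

11·11 = 121 = 8·15 + 1, so 11⁻¹ ≡ 11 (mod 15).

11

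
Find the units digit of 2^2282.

The units digit of 2^n cycles with period 4: 2, 4, 8, 6, …
2282 mod 4 = 2, so the last digit matches 2^2 = 4.

4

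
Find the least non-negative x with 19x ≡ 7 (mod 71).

34

19⁻¹ ≡ 15 (mod 71) because 19·15 = 285 = 4·71 + 1.
So x ≡ 15·7 = 105 ≡ 34 (mod 71).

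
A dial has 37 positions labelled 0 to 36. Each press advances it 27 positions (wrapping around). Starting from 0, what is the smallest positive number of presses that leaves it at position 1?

37 = 1·27 + 10
27 = 2·10 + 7
10 = 1·7 + 3
7 = 2·3 + 1
3 = 3·1 + 0
Back-substituting gives 27·11 ≡ 1 (mod 37).

11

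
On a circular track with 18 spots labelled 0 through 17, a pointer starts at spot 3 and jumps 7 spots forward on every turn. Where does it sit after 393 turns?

393·7 = 2751.
2751 − 152·18 = 15, so 2751 ≡ 15 (mod 18).
(3 + 15) mod 18 = 0.

0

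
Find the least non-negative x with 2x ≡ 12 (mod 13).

The inverse of 2 mod 13 is 7 (since 2·7 = 14 ≡ 1).
Multiplying both sides by 7: x ≡ 7·12 = 84 ≡ 6 (mod 13).
Check: 2·6 = 12 = 0·13 + 12.

6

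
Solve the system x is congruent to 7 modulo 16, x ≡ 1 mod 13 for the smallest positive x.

183

Since 13·5 ≡ 1 (mod 16), take x = 1 + 13·((7−1)·5 mod 16) = 1 + 13·14 = 183.
Check: 183 mod 16 = 7, 183 mod 13 = 1.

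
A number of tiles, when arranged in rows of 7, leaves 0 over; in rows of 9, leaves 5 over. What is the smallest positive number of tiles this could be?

14

x ≡ 0 (mod 7) gives x ∈ {0, 7, 14}.
The first of these with x mod 9 = 5 is 14.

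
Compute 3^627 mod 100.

87

Successive squares of 3 mod 100: 3^1≡3, 3^2≡9, 3^4≡81, 3^8≡61, 3^16≡21, 3^32≡41, 3^64≡81, 3^128≡61, 3^256≡21, 3^512≡41.
627 = 1 + 2 + 16 + 32 + 64 + 512, so 3^627 ≡ 3·9·21·41·81·41 ≡ 87 (mod 100).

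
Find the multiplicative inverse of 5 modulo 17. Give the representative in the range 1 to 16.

17 = 3·5 + 2
5 = 2·2 + 1
2 = 2·1 + 0
Back-substituting gives 5·7 ≡ 1 (mod 17).

7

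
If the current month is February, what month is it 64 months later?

64 = 5·12 + 4, so 64 mod 12 = 4.
February + 4 months → June.

June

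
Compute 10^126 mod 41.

By repeated squaring mod 41: 10^1≡10, 10^2≡18, 10^4≡37, 10^8≡16, 10^16≡10, 10^32≡18, 10^64≡37.
Since 126 = 2 + 4 + 8 + 16 + 32 + 64 in binary, 10^126 ≡ 18·37·16·10·18·37 ≡ 10 (mod 41).

10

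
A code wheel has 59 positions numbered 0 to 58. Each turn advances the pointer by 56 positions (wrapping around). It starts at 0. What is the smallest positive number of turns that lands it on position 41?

The inverse of 56 mod 59 is 39 (since 56·39 = 2184 ≡ 1).
Multiplying both sides by 39: x ≡ 39·41 = 1599 ≡ 6 (mod 59).

6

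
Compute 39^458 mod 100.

81

By repeated squaring mod 100: 39^1≡39, 39^2≡21, 39^4≡41, 39^8≡81, 39^16≡61, 39^32≡21, 39^64≡41, 39^128≡81, 39^256≡61.
Since 458 = 2 + 8 + 64 + 128 + 256 in binary, 39^458 ≡ 21·81·41·81·61 ≡ 81 (mod 100).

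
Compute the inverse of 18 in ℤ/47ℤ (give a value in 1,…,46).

47 = 2·18 + 11
18 = 1·11 + 7
11 = 1·7 + 4
7 = 1·4 + 3
4 = 1·3 + 1
3 = 3·1 + 0
Back-substituting gives 18·34 ≡ 1 (mod 47).

34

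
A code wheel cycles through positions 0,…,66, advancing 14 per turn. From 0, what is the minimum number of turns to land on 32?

14⁻¹ ≡ 24 (mod 67) because 14·24 = 336 = 5·67 + 1.
Multiplying both sides by 24: x ≡ 24·32 = 768 ≡ 31 (mod 67).

31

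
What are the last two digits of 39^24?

By repeated squaring mod 100: 39^1≡39, 39^2≡21, 39^4≡41, 39^8≡81, 39^16≡61.
Since 24 = 8 + 16 in binary, 39^24 ≡ 81·61 ≡ 41 (mod 100).

41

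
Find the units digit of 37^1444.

Powers of 7 mod 10 repeat with period 4: 7, 9, 3, 1.
1444 leaves remainder 0 on division by 4, so 37^1444 ends in 1.

1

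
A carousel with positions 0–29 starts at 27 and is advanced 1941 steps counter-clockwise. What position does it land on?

Dividing 1941 by 30 gives quotient 64 and remainder 21.
(27 − 21) mod 30 = 6.

6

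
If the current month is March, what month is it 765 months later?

765 − 63·12 = 9, so 765 ≡ 9 (mod 12).
March + 9 months → December.

December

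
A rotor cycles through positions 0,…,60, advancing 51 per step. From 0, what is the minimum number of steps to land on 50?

56

The inverse of 51 mod 61 is 6 (since 51·6 = 306 ≡ 1).
Multiplying both sides by 6: x ≡ 6·50 = 300 ≡ 56 (mod 61).
Check: 51·56 = 2856 = 46·61 + 50.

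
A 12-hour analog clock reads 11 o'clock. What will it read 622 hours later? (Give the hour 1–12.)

622 = 51·12 + 10, so 622 mod 12 = 10.
11 + 10 → 9 on a 12-hour dial.

9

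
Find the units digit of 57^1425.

Powers of 7 mod 10 repeat with period 4: 7, 9, 3, 1.
1425 mod 4 = 1, so the last digit matches 7^1 = 7.

7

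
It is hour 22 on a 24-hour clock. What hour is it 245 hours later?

245 − 10·24 = 5, so 245 ≡ 5 (mod 24).
(22 + 5) mod 24 = 3.

3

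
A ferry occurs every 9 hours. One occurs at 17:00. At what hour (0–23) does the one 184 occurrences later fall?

184·9 = 1656.
1656 = 69·24 + 0, so 1656 mod 24 = 0.
(17 + 0) mod 24 = 17.

17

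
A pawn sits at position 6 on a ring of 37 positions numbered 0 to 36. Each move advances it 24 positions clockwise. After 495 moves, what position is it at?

9

495·24 = 11880.
11880 − 321·37 = 3, so 11880 ≡ 3 (mod 37).
(6 + 3) mod 37 = 9.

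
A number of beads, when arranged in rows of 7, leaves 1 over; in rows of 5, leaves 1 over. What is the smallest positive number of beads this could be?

1

x ≡ 1 (mod 5) gives x ∈ {1}.
The first of these with x mod 7 = 1 is 1.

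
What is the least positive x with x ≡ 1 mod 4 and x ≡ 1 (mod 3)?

1

Since 3·3 ≡ 1 (mod 4), take x = 1 + 3·((1−1)·3 mod 4) = 1 + 3·0 = 1.
Check: 1 mod 4 = 1, 1 mod 3 = 1.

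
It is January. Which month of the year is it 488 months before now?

Dividing 488 by 12 gives quotient 40 and remainder 8.
January − 8 months → May.

May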